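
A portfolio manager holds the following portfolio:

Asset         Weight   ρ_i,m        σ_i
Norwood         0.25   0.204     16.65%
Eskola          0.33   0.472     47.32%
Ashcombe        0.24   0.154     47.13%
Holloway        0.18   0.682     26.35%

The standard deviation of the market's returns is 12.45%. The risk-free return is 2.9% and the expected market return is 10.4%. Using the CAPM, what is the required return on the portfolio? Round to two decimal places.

10.85%

β_Norwood = 0.204 × 16.65% / 12.45% = 0.2728
β_Eskola = 0.472 × 47.32% / 12.45% = 1.7940
β_Ashcombe = 0.154 × 47.13% / 12.45% = 0.5830
β_Holloway = 0.682 × 26.35% / 12.45% = 1.4434
β_P = Σ w_i β_i = 0.25×0.2728 + 0.33×1.7940 + 0.24×0.5830 + 0.18×1.4434 = 1.0600
MRP = 10.4% − 2.9% = 7.50%
E(R_P) = R_f + β_P × MRP = 2.9% + 1.0600 × 7.5% = 10.85%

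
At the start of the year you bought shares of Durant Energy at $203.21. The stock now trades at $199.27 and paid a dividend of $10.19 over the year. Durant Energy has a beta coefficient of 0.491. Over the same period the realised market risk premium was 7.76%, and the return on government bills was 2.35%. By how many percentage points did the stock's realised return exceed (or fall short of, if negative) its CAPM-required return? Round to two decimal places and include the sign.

Realised HPR = (P1 + D1 − P0) / P0 = (199.27 + 10.19 − 203.21) / 203.21 = 6.25 / 203.21 = 3.0756%
CAPM required = R_f + β·MRP = 2.35% + 0.491 × 7.76% = 6.16016%
α = realised − required = 3.0756% − 6.16016% = -3.08%

-3.08%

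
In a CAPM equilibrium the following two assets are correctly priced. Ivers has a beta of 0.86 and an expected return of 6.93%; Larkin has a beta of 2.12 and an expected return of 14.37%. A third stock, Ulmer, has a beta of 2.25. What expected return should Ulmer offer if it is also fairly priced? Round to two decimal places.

MRP (SML slope) = (14.37% − 6.93%) / (2.12 − 0.86) = 7.44% / 1.26 = 5.9048%
R_f (intercept) = 6.93% − 0.86 × 5.9048% = 1.8519%
E(R_Ulmer) = R_f + β × MRP = 1.8519% + 2.25 × 5.9048% = 15.14%

15.14%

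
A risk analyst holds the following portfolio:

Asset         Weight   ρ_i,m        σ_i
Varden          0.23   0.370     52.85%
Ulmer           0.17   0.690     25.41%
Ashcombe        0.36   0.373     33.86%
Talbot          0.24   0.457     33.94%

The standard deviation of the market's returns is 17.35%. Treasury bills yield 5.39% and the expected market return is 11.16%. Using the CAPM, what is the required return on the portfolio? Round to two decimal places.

10.63%

β_Varden = 0.370 × 52.85% / 17.35% = 1.1271
β_Ulmer = 0.690 × 25.41% / 17.35% = 1.0105
β_Ashcombe = 0.373 × 33.86% / 17.35% = 0.7279
β_Talbot = 0.457 × 33.94% / 17.35% = 0.8940
β_P = Σ w_i β_i = 0.23×1.1271 + 0.17×1.0105 + 0.36×0.7279 + 0.24×0.8940 = 0.9076
MRP = 11.16% − 5.39% = 5.77%
E(R_P) = R_f + β_P × MRP = 5.39% + 0.9076 × 5.77% = 10.63%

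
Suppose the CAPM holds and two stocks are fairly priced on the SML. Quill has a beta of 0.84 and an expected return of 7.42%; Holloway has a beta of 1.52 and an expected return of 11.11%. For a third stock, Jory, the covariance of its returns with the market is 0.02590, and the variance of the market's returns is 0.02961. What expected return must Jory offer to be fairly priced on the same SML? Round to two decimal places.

MRP = (11.11% − 7.42%) / (1.52 − 0.84) = 5.4265%
R_f = 7.42% − 0.84 × 5.4265% = 2.8617%
β_Jory = Cov / Var(R_m) = 0.02590 / 0.02961 = 0.8747
E(R_Jory) = R_f + β × MRP = 2.8617% + 0.8747 × 5.4265% = 7.61%

7.61%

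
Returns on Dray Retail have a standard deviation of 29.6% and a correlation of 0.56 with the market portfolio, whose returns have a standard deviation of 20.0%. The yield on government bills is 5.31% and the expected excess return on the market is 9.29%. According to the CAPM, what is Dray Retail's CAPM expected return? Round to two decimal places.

13.01%

β = ρ × σ_i / σ_m = 0.56 × 29.6% / 20.0% = 0.8288
E(R) = 5.31% + 0.8288 × 9.29% = 13.01%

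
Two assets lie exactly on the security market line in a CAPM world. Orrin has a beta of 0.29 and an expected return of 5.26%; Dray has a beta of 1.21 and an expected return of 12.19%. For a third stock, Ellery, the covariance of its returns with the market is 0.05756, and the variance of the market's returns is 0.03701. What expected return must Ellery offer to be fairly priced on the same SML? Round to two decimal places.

14.79%

MRP = (12.19% − 5.26%) / (1.21 − 0.29) = 7.5326%
R_f = 5.26% − 0.29 × 7.5326% = 3.0755%
β_Ellery = Cov / Var(R_m) = 0.05756 / 0.03701 = 1.5553
E(R_Ellery) = R_f + β × MRP = 3.0755% + 1.5553 × 7.5326% = 14.79%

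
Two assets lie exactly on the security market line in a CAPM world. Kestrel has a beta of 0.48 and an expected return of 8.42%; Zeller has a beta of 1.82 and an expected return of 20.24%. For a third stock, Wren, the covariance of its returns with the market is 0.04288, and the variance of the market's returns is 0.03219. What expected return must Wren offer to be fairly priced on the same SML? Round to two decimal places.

15.94%

MRP = (20.24% − 8.42%) / (1.82 − 0.48) = 8.8209%
R_f = 8.42% − 0.48 × 8.8209% = 4.1860%
β_Wren = Cov / Var(R_m) = 0.04288 / 0.03219 = 1.3321
E(R_Wren) = R_f + β × MRP = 4.1860% + 1.3321 × 8.8209% = 15.94%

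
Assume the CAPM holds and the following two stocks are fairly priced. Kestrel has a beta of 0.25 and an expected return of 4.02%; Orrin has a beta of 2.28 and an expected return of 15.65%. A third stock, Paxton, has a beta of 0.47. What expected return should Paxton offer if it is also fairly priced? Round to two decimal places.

MRP (SML slope) = (15.65% − 4.02%) / (2.28 − 0.25) = 11.63% / 2.03 = 5.7291%
R_f (intercept) = 4.02% − 0.25 × 5.7291% = 2.5877%
E(R_Paxton) = R_f + β × MRP = 2.5877% + 0.47 × 5.7291% = 5.28%

5.28%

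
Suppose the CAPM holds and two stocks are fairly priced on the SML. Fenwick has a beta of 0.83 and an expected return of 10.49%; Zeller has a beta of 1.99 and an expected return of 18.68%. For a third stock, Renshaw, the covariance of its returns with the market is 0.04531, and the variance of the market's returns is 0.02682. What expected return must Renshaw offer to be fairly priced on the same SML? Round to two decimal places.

MRP = (18.68% − 10.49%) / (1.99 − 0.83) = 7.0603%
R_f = 10.49% − 0.83 × 7.0603% = 4.6300%
β_Renshaw = Cov / Var(R_m) = 0.04531 / 0.02682 = 1.6894
E(R_Renshaw) = R_f + β × MRP = 4.6300% + 1.6894 × 7.0603% = 16.56%

16.56%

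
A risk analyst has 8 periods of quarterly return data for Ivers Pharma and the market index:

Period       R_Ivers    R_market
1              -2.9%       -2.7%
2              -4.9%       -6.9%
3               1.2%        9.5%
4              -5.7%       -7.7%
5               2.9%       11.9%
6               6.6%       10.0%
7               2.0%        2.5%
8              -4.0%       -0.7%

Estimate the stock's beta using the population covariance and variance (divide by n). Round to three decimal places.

Mean R_i = (-2.9 − 4.9 + 1.2 − 5.7 + 2.9 + 6.6 + 2.0 − 4.0) / 8 = -0.6000%
Mean R_m = (-2.7 − 6.9 + 9.5 − 7.7 + 11.9 + 10.0 + 2.5 − 0.7) / 8 = 1.9875%
Σ(R_i − R̄_i)(R_m − R̄_m) = 214.7800  ⇒  Cov = 214.7800 / 8 = 26.8475
Σ(R_m − R̄_m)² = 421.1888  ⇒  Var(R_m) = 421.1888 / 8 = 52.6486
β = Cov / Var(R_m) = 26.8475 / 52.6486 = 0.5099

0.510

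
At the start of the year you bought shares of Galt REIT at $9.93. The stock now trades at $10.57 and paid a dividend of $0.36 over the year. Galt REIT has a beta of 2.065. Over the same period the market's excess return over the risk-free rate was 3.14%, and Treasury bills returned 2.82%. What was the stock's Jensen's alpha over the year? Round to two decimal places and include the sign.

Realised HPR = (P1 + D1 − P0) / P0 = (10.57 + 0.36 − 9.93) / 9.93 = 1.00 / 9.93 = 10.0705%
CAPM required = R_f + β·MRP = 2.82% + 2.065 × 3.14% = 9.30410%
α = realised − required = 10.0705% − 9.30410% = +0.77%

+0.77%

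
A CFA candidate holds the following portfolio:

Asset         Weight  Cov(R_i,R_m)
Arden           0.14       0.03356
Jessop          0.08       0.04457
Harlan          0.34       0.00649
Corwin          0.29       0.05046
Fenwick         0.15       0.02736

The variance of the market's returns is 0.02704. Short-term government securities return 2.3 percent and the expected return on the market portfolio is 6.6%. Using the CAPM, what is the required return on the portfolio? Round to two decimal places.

6.94%

β_Arden = 0.03356 / 0.02704 = 1.2411
β_Jessop = 0.04457 / 0.02704 = 1.6483
β_Harlan = 0.00649 / 0.02704 = 0.2400
β_Corwin = 0.05046 / 0.02704 = 1.8661
β_Fenwick = 0.02736 / 0.02704 = 1.0118
β_P = Σ w_i β_i = 0.14×1.2411 + 0.08×1.6483 + 0.34×0.2400 + 0.29×1.8661 + 0.15×1.0118 = 1.0802
MRP = 6.6% − 2.3% = 4.30%
E(R_P) = R_f + β_P × MRP = 2.3% + 1.0802 × 4.3% = 6.94%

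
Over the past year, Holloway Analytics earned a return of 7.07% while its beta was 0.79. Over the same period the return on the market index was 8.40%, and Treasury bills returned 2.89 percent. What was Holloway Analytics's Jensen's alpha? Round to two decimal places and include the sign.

-0.17%

Market excess return = 8.40% − 2.89% = 5.51%
CAPM benchmark = R_f + β(R_m − R_f) = 2.89% + 0.79 × 5.51% = 7.2429%
α = actual − benchmark = 7.07% − 7.2429% = -0.17%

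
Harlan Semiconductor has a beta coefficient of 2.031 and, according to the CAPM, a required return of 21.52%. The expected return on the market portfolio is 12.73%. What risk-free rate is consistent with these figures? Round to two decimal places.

4.20%

E(R) = R_f + β(E(R_m) − R_f) = R_f(1 − β) + β·E(R_m)
21.52% = R_f × (1 − 2.031) + 2.031 × 12.73%
21.52% = R_f × -1.031 + 25.85463%
R_f = (21.52% − 25.85463%) / -1.031 = 4.20%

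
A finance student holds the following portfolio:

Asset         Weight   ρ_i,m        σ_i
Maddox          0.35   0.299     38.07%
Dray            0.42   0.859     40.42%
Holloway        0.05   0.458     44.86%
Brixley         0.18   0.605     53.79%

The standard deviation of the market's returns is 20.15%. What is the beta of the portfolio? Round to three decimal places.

1.263

β_Maddox = 0.299 × 38.07% / 20.15% = 0.5649
β_Dray = 0.859 × 40.42% / 20.15% = 1.7231
β_Holloway = 0.458 × 44.86% / 20.15% = 1.0196
β_Brixley = 0.605 × 53.79% / 20.15% = 1.6150
β_P = Σ w_i β_i = 0.35×0.5649 + 0.42×1.7231 + 0.05×1.0196 + 0.18×1.6150 = 1.2631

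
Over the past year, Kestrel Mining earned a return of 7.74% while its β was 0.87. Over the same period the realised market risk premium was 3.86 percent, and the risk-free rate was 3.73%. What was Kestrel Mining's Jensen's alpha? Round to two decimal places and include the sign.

CAPM benchmark = R_f + β(R_m − R_f) = 3.73% + 0.87 × 3.86% = 7.0882%
α = actual − benchmark = 7.74% − 7.0882% = +0.65%

+0.65%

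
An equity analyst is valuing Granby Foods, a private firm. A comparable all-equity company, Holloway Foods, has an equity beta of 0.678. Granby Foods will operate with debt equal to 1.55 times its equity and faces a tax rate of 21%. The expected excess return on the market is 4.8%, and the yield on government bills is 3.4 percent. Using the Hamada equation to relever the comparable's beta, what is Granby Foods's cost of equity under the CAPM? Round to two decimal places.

β_L = β_U × [1 + (1 − t)(D/E)] = 0.678 × [1 + (1 − 0.21) × 1.55]
    = 0.678 × [1 + 0.79 × 1.55] = 0.678 × 2.2245 = 1.5082
E(R) = R_f + β_L × MRP = 3.4% + 1.5082 × 4.8% = 10.64%

10.64%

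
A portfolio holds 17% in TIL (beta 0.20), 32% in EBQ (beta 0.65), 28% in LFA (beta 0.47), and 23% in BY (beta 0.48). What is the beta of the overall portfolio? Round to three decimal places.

0.484

β_P = Σ w_i β_i = 0.17×0.20 + 0.32×0.65 + 0.28×0.47 + 0.23×0.48 = 0.4840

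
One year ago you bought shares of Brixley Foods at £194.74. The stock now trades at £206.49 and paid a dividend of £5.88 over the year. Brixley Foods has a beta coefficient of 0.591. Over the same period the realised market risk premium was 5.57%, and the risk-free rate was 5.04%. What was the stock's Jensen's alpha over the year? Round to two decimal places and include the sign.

+0.72%

Realised HPR = (P1 + D1 − P0) / P0 = (206.49 + 5.88 − 194.74) / 194.74 = 17.63 / 194.74 = 9.0531%
CAPM required = R_f + β·MRP = 5.04% + 0.591 × 5.57% = 8.33187%
α = realised − required = 9.0531% − 8.33187% = +0.72%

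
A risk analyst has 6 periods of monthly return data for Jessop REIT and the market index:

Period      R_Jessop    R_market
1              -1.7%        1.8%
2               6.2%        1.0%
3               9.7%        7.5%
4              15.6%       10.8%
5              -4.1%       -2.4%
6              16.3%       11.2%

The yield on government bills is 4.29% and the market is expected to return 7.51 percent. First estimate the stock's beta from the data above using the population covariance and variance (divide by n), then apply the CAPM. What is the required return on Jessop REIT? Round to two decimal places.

8.89%

Mean R_i = (-1.7 + 6.2 + 9.7 + 15.6 − 4.1 + 16.3) / 6 = 7.0000%
Mean R_m = (1.8 + 1.0 + 7.5 + 10.8 − 2.4 + 11.2) / 6 = 4.9833%
Σ(R_i − R̄_i)(R_m − R̄_m) = 227.4700  ⇒  Cov = 227.4700 / 6 = 37.9117
Σ(R_m − R̄_m)² = 159.3283  ⇒  Var(R_m) = 159.3283 / 6 = 26.5547
β = Cov / Var(R_m) = 37.9117 / 26.5547 = 1.4277
MRP = 7.51% − 4.29% = 3.22%
E(R) = R_f + β × MRP = 4.29% + 1.4277 × 3.22% = 8.89%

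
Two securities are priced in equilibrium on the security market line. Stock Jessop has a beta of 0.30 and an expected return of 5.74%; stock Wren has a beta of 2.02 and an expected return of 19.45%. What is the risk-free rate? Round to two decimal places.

3.35%

Both satisfy E(R) = R_f + β·MRP, so the slope of the SML is
MRP = (19.45% − 5.74%) / (2.02 − 0.30) = 13.71% / 1.72 = 7.9709%
R_f = E(R_Jessop) − β_Jessop·MRP = 5.74% − 0.30 × 7.9709% = 3.3487%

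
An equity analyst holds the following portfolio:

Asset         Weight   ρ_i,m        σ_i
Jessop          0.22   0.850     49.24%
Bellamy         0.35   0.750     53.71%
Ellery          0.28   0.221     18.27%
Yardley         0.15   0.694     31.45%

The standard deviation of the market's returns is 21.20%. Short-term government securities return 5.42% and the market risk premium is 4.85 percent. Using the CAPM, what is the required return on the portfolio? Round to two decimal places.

β_Jessop = 0.850 × 49.24% / 21.20% = 1.9742
β_Bellamy = 0.750 × 53.71% / 21.20% = 1.9001
β_Ellery = 0.221 × 18.27% / 21.20% = 0.1905
β_Yardley = 0.694 × 31.45% / 21.20% = 1.0295
β_P = Σ w_i β_i = 0.22×1.9742 + 0.35×1.9001 + 0.28×0.1905 + 0.15×1.0295 = 1.3071
E(R_P) = R_f + β_P × MRP = 5.42% + 1.3071 × 4.85% = 11.76%

11.76%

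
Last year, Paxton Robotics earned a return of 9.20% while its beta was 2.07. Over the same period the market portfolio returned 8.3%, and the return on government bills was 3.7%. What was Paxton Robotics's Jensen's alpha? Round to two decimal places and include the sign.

Market excess return = 8.3% − 3.7% = 4.60%
CAPM benchmark = R_f + β(R_m − R_f) = 3.7% + 2.07 × 4.6% = 13.2220%
α = actual − benchmark = 9.20% − 13.2220% = -4.02%

-4.02%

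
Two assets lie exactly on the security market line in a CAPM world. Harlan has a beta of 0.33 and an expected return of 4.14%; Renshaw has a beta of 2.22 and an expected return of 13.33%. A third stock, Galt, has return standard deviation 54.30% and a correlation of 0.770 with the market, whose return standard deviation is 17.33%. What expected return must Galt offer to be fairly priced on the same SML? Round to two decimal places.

14.27%

MRP = (13.33% − 4.14%) / (2.22 − 0.33) = 4.8624%
R_f = 4.14% − 0.33 × 4.8624% = 2.5354%
β_Galt = ρ·σ_i/σ_m = 0.770 × 54.30 / 17.33 = 2.4126
E(R_Galt) = R_f + β × MRP = 2.5354% + 2.4126 × 4.8624% = 14.27%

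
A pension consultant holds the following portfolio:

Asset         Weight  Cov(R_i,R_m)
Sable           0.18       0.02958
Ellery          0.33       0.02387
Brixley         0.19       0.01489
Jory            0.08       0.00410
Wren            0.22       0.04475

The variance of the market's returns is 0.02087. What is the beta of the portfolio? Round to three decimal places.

β_Sable = 0.02958 / 0.02087 = 1.4173
β_Ellery = 0.02387 / 0.02087 = 1.1437
β_Brixley = 0.01489 / 0.02087 = 0.7135
β_Jory = 0.00410 / 0.02087 = 0.1965
β_Wren = 0.04475 / 0.02087 = 2.1442
β_P = Σ w_i β_i = 0.18×1.4173 + 0.33×1.1437 + 0.19×0.7135 + 0.08×0.1965 + 0.22×2.1442 = 1.2555

1.256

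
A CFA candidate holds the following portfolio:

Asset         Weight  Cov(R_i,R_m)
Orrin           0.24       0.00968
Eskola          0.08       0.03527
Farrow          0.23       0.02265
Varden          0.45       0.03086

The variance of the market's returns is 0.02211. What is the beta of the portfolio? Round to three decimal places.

β_Orrin = 0.00968 / 0.02211 = 0.4378
β_Eskola = 0.03527 / 0.02211 = 1.5952
β_Farrow = 0.02265 / 0.02211 = 1.0244
β_Varden = 0.03086 / 0.02211 = 1.3957
β_P = Σ w_i β_i = 0.24×0.4378 + 0.08×1.5952 + 0.23×1.0244 + 0.45×1.3957 = 1.0964

1.096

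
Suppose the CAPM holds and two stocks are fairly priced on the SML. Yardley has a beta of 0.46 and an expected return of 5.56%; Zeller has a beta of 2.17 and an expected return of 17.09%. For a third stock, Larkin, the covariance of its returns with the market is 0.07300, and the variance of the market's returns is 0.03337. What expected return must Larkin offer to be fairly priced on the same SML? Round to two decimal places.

MRP = (17.09% − 5.56%) / (2.17 − 0.46) = 6.7427%
R_f = 5.56% − 0.46 × 6.7427% = 2.4584%
β_Larkin = Cov / Var(R_m) = 0.07300 / 0.03337 = 2.1876
E(R_Larkin) = R_f + β × MRP = 2.4584% + 2.1876 × 6.7427% = 17.21%

17.21%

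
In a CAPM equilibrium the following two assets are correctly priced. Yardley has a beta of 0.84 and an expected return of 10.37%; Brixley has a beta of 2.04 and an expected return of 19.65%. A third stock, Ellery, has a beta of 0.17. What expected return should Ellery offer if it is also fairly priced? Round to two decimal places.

MRP (SML slope) = (19.65% − 10.37%) / (2.04 − 0.84) = 9.28% / 1.20 = 7.7333%
R_f (intercept) = 10.37% − 0.84 × 7.7333% = 3.8740%
E(R_Ellery) = R_f + β × MRP = 3.8740% + 0.17 × 7.7333% = 5.19%

5.19%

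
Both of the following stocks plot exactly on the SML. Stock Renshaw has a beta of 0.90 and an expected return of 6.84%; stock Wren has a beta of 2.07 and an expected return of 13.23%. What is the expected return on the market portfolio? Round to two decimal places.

7.39%

Both satisfy E(R) = R_f + β·MRP, so the slope of the SML is
MRP = (13.23% − 6.84%) / (2.07 − 0.90) = 6.39% / 1.17 = 5.4615%
R_f = E(R_Renshaw) − β_Renshaw·MRP = 6.84% − 0.90 × 5.4615% = 1.9247%
E(R_m) = R_f + MRP = 1.9247% + 5.4615% = 7.39%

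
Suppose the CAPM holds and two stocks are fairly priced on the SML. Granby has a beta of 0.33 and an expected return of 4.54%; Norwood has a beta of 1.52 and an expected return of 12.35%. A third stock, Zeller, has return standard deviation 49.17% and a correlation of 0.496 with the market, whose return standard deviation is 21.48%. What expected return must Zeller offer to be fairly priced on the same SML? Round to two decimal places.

MRP = (12.35% − 4.54%) / (1.52 − 0.33) = 6.5630%
R_f = 4.54% − 0.33 × 6.5630% = 2.3742%
β_Zeller = ρ·σ_i/σ_m = 0.496 × 49.17 / 21.48 = 1.1354
E(R_Zeller) = R_f + β × MRP = 2.3742% + 1.1354 × 6.5630% = 9.83%

9.83%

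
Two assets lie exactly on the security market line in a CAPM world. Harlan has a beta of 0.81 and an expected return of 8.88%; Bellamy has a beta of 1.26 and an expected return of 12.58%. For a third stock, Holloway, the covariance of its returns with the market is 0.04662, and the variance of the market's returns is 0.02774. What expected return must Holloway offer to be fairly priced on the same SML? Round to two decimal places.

16.04%

MRP = (12.58% − 8.88%) / (1.26 − 0.81) = 8.2222%
R_f = 8.88% − 0.81 × 8.2222% = 2.2200%
β_Holloway = Cov / Var(R_m) = 0.04662 / 0.02774 = 1.6806
E(R_Holloway) = R_f + β × MRP = 2.2200% + 1.6806 × 8.2222% = 16.04%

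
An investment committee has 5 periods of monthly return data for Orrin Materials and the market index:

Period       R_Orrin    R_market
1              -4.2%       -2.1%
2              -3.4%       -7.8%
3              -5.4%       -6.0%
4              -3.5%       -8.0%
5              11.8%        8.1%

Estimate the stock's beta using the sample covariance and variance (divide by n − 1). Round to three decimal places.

Mean R_i = (-4.2 − 3.4 − 5.4 − 3.5 + 11.8) / 5 = -0.9400%
Mean R_m = (-2.1 − 7.8 − 6.0 − 8.0 + 8.1) / 5 = -3.1600%
Σ(R_i − R̄_i)(R_m − R̄_m) = 176.4680  ⇒  Cov = 176.4680 / 4 = 44.1170
Σ(R_m − R̄_m)² = 180.9320  ⇒  Var(R_m) = 180.9320 / 4 = 45.2330
β = Cov / Var(R_m) = 44.1170 / 45.2330 = 0.9753

0.975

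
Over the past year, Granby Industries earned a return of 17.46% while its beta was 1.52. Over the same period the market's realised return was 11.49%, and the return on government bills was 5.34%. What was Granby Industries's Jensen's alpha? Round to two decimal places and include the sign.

Market excess return = 11.49% − 5.34% = 6.15%
CAPM benchmark = R_f + β(R_m − R_f) = 5.34% + 1.52 × 6.15% = 14.6880%
α = actual − benchmark = 17.46% − 14.6880% = +2.77%

+2.77%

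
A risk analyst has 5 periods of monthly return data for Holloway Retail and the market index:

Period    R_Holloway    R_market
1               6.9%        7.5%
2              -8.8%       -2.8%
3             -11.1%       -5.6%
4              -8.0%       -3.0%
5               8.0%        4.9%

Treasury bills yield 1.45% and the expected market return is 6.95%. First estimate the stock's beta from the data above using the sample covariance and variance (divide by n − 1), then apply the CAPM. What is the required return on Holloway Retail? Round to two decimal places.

10.21%

Mean R_i = (6.9 − 8.8 − 11.1 − 8.0 + 8.0) / 5 = -2.6000%
Mean R_m = (7.5 − 2.8 − 5.6 − 3.0 + 4.9) / 5 = 0.2000%
Σ(R_i − R̄_i)(R_m − R̄_m) = 204.3500  ⇒  Cov = 204.3500 / 4 = 51.0875
Σ(R_m − R̄_m)² = 128.2600  ⇒  Var(R_m) = 128.2600 / 4 = 32.0650
β = Cov / Var(R_m) = 51.0875 / 32.0650 = 1.5932
MRP = 6.95% − 1.45% = 5.50%
E(R) = R_f + β × MRP = 1.45% + 1.5932 × 5.50% = 10.21%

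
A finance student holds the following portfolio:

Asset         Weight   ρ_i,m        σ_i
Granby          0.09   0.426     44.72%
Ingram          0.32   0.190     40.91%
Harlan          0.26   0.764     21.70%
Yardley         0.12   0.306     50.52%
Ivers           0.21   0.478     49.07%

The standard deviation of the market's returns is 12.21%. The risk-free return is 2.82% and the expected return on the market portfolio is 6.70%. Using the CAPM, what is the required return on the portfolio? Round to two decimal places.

β_Granby = 0.426 × 44.72% / 12.21% = 1.5603
β_Ingram = 0.190 × 40.91% / 12.21% = 0.6366
β_Harlan = 0.764 × 21.70% / 12.21% = 1.3578
β_Yardley = 0.306 × 50.52% / 12.21% = 1.2661
β_Ivers = 0.478 × 49.07% / 12.21% = 1.9210
β_P = Σ w_i β_i = 0.09×1.5603 + 0.32×0.6366 + 0.26×1.3578 + 0.12×1.2661 + 0.21×1.9210 = 1.2525
MRP = 6.70% − 2.82% = 3.88%
E(R_P) = R_f + β_P × MRP = 2.82% + 1.2525 × 3.88% = 7.68%

7.68%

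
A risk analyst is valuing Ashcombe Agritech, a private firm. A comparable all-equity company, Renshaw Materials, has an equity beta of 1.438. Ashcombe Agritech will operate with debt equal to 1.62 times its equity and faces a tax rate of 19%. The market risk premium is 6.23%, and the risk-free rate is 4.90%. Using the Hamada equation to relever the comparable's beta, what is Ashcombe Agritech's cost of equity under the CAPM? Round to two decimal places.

25.61%

β_L = β_U × [1 + (1 − t)(D/E)] = 1.438 × [1 + (1 − 0.19) × 1.62]
    = 1.438 × [1 + 0.81 × 1.62] = 1.438 × 2.3122 = 3.3249
E(R) = R_f + β_L × MRP = 4.90% + 3.3249 × 6.23% = 25.61%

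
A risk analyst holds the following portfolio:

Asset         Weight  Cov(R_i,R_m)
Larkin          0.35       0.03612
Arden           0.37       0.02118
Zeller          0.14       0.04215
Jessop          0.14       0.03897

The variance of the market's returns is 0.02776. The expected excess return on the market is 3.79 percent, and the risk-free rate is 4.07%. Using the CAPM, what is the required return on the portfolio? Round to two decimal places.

β_Larkin = 0.03612 / 0.02776 = 1.3012
β_Arden = 0.02118 / 0.02776 = 0.7630
β_Zeller = 0.04215 / 0.02776 = 1.5184
β_Jessop = 0.03897 / 0.02776 = 1.4038
β_P = Σ w_i β_i = 0.35×1.3012 + 0.37×0.7630 + 0.14×1.5184 + 0.14×1.4038 = 1.1468
E(R_P) = R_f + β_P × MRP = 4.07% + 1.1468 × 3.79% = 8.42%

8.42%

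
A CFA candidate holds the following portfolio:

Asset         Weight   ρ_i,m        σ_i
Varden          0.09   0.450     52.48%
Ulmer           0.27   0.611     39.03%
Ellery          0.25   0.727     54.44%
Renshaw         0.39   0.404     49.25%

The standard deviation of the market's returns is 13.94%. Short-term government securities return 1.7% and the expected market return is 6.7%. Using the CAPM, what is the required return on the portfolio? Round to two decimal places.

11.10%

β_Varden = 0.450 × 52.48% / 13.94% = 1.6941
β_Ulmer = 0.611 × 39.03% / 13.94% = 1.7107
β_Ellery = 0.727 × 54.44% / 13.94% = 2.8392
β_Renshaw = 0.404 × 49.25% / 13.94% = 1.4273
β_P = Σ w_i β_i = 0.09×1.6941 + 0.27×1.7107 + 0.25×2.8392 + 0.39×1.4273 = 1.8808
MRP = 6.7% − 1.7% = 5.00%
E(R_P) = R_f + β_P × MRP = 1.7% + 1.8808 × 5.0% = 11.10%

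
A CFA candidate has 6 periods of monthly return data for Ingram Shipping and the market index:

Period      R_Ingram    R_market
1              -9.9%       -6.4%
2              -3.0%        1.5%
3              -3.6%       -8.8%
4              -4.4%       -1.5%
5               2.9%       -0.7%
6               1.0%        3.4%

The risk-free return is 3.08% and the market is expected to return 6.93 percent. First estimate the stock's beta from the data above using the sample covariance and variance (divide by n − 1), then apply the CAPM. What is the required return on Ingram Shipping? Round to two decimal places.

Mean R_i = (-9.9 − 3.0 − 3.6 − 4.4 + 2.9 + 1.0) / 6 = -2.8333%
Mean R_m = (-6.4 + 1.5 − 8.8 − 1.5 − 0.7 + 3.4) / 6 = -2.0833%
Σ(R_i − R̄_i)(R_m − R̄_m) = 63.0933  ⇒  Cov = 63.0933 / 5 = 12.6187
Σ(R_m − R̄_m)² = 108.9083  ⇒  Var(R_m) = 108.9083 / 5 = 21.7817
β = Cov / Var(R_m) = 12.6187 / 21.7817 = 0.5793
MRP = 6.93% − 3.08% = 3.85%
E(R) = R_f + β × MRP = 3.08% + 0.5793 × 3.85% = 5.31%

5.31%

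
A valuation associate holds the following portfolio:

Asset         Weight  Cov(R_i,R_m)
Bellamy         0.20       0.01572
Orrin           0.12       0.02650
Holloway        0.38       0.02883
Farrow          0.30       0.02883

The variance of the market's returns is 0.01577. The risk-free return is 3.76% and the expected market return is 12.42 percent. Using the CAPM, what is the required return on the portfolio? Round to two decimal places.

18.00%

β_Bellamy = 0.01572 / 0.01577 = 0.9968
β_Orrin = 0.02650 / 0.01577 = 1.6804
β_Holloway = 0.02883 / 0.01577 = 1.8282
β_Farrow = 0.02883 / 0.01577 = 1.8282
β_P = Σ w_i β_i = 0.20×0.9968 + 0.12×1.6804 + 0.38×1.8282 + 0.30×1.8282 = 1.6442
MRP = 12.42% − 3.76% = 8.66%
E(R_P) = R_f + β_P × MRP = 3.76% + 1.6442 × 8.66% = 18.00%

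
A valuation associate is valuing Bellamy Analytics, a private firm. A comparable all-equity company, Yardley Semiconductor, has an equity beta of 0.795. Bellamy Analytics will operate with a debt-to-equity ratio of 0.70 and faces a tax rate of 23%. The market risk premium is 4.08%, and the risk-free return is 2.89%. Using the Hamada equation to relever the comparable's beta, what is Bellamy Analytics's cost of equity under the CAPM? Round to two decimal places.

7.88%

β_L = β_U × [1 + (1 − t)(D/E)] = 0.795 × [1 + (1 − 0.23) × 0.70]
    = 0.795 × [1 + 0.77 × 0.70] = 0.795 × 1.5390 = 1.2235
E(R) = R_f + β_L × MRP = 2.89% + 1.2235 × 4.08% = 7.88%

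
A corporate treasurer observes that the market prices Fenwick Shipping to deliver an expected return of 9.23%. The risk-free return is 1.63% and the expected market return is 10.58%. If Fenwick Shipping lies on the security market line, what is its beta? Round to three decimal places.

MRP = 10.58% − 1.63% = 8.95%
β = (E(R) − R_f) / MRP = (9.23% − 1.63%) / 8.95% = 7.60% / 8.95% = 0.849

0.849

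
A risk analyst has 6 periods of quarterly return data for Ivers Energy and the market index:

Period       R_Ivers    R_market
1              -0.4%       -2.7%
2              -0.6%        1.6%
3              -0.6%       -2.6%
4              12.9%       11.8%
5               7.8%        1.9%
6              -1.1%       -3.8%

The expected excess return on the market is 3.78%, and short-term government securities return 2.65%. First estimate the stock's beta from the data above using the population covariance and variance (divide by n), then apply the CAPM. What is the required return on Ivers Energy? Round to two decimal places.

Mean R_i = (-0.4 − 0.6 − 0.6 + 12.9 + 7.8 − 1.1) / 6 = 3.0000%
Mean R_m = (-2.7 + 1.6 − 2.6 + 11.8 + 1.9 − 3.8) / 6 = 1.0333%
Σ(R_i − R̄_i)(R_m − R̄_m) = 154.3000  ⇒  Cov = 154.3000 / 6 = 25.7167
Σ(R_m − R̄_m)² = 167.4933  ⇒  Var(R_m) = 167.4933 / 6 = 27.9156
β = Cov / Var(R_m) = 25.7167 / 27.9156 = 0.9212
E(R) = R_f + β × MRP = 2.65% + 0.9212 × 3.78% = 6.13%

6.13%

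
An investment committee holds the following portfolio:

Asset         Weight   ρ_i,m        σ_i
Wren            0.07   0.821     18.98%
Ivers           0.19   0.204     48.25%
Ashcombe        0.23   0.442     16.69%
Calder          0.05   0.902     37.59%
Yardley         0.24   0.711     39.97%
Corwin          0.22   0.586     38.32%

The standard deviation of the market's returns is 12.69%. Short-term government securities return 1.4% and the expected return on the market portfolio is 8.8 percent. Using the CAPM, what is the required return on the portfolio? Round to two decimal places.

11.96%

β_Wren = 0.821 × 18.98% / 12.69% = 1.2279
β_Ivers = 0.204 × 48.25% / 12.69% = 0.7757
β_Ashcombe = 0.442 × 16.69% / 12.69% = 0.5813
β_Calder = 0.902 × 37.59% / 12.69% = 2.6719
β_Yardley = 0.711 × 39.97% / 12.69% = 2.2395
β_Corwin = 0.586 × 38.32% / 12.69% = 1.7695
β_P = Σ w_i β_i = 0.07×1.2279 + 0.19×0.7757 + 0.23×0.5813 + 0.05×2.6719 + 0.24×2.2395 + 0.22×1.7695 = 1.4274
MRP = 8.8% − 1.4% = 7.40%
E(R_P) = R_f + β_P × MRP = 1.4% + 1.4274 × 7.4% = 11.96%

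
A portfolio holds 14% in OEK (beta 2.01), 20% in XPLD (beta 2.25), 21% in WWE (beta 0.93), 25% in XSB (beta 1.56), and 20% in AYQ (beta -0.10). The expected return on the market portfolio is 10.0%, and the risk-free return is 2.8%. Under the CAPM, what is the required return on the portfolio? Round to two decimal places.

12.14%

β_P = Σ w_i β_i = 0.14×2.01 + 0.20×2.25 + 0.21×0.93 + 0.25×1.56 + 0.20×-0.10 = 1.2967
MRP = 10.0% − 2.8% = 7.20%
E(R_P) = R_f + β_P × MRP = 2.8% + 1.2967 × 7.2% = 12.14%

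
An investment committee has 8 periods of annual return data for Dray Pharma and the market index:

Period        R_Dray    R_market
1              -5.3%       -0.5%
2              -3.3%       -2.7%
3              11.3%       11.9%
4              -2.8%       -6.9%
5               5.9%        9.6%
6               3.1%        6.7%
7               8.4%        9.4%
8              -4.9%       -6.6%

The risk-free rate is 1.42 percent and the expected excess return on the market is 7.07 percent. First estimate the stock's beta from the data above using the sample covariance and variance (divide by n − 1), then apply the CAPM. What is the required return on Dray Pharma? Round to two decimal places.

Mean R_i = (-5.3 − 3.3 + 11.3 − 2.8 + 5.9 + 3.1 + 8.4 − 4.9) / 8 = 1.5500%
Mean R_m = (-0.5 − 2.7 + 11.9 − 6.9 + 9.6 + 6.7 + 9.4 − 6.6) / 8 = 2.6125%
Σ(R_i − R̄_i)(R_m − R̄_m) = 321.6650  ⇒  Cov = 321.6650 / 7 = 45.9521
Σ(R_m − R̄_m)² = 411.1288  ⇒  Var(R_m) = 411.1288 / 7 = 58.7327
β = Cov / Var(R_m) = 45.9521 / 58.7327 = 0.7824
E(R) = R_f + β × MRP = 1.42% + 0.7824 × 7.07% = 6.95%

6.95%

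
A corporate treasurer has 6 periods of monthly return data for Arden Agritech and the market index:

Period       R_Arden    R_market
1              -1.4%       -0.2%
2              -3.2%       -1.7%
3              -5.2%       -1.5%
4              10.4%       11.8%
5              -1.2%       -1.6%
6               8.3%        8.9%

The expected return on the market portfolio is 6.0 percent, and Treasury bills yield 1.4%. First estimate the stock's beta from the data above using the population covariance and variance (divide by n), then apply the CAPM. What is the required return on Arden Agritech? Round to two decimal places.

Mean R_i = (-1.4 − 3.2 − 5.2 + 10.4 − 1.2 + 8.3) / 6 = 1.2833%
Mean R_m = (-0.2 − 1.7 − 1.5 + 11.8 − 1.6 + 8.9) / 6 = 2.6167%
Σ(R_i − R̄_i)(R_m − R̄_m) = 191.8817  ⇒  Cov = 191.8817 / 6 = 31.9803
Σ(R_m − R̄_m)² = 185.1083  ⇒  Var(R_m) = 185.1083 / 6 = 30.8514
β = Cov / Var(R_m) = 31.9803 / 30.8514 = 1.0366
MRP = 6.0% − 1.4% = 4.60%
E(R) = R_f + β × MRP = 1.4% + 1.0366 × 4.6% = 6.17%

6.17%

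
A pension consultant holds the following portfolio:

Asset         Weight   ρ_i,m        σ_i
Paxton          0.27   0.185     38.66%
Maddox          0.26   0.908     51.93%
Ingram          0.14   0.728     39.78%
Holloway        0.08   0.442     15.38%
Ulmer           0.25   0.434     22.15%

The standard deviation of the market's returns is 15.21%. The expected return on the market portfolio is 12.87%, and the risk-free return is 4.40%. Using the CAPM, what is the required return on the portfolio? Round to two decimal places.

16.20%

β_Paxton = 0.185 × 38.66% / 15.21% = 0.4702
β_Maddox = 0.908 × 51.93% / 15.21% = 3.1001
β_Ingram = 0.728 × 39.78% / 15.21% = 1.9040
β_Holloway = 0.442 × 15.38% / 15.21% = 0.4469
β_Ulmer = 0.434 × 22.15% / 15.21% = 0.6320
β_P = Σ w_i β_i = 0.27×0.4702 + 0.26×3.1001 + 0.14×1.9040 + 0.08×0.4469 + 0.25×0.6320 = 1.3933
MRP = 12.87% − 4.40% = 8.47%
E(R_P) = R_f + β_P × MRP = 4.40% + 1.3933 × 8.47% = 16.20%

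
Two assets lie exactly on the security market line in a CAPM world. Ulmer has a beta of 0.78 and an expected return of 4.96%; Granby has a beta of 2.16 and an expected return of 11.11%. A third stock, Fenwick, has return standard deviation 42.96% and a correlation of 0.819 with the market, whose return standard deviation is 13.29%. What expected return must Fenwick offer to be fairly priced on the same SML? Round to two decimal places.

13.28%

MRP = (11.11% − 4.96%) / (2.16 − 0.78) = 4.4565%
R_f = 4.96% − 0.78 × 4.4565% = 1.4839%
β_Fenwick = ρ·σ_i/σ_m = 0.819 × 42.96 / 13.29 = 2.6474
E(R_Fenwick) = R_f + β × MRP = 1.4839% + 2.6474 × 4.4565% = 13.28%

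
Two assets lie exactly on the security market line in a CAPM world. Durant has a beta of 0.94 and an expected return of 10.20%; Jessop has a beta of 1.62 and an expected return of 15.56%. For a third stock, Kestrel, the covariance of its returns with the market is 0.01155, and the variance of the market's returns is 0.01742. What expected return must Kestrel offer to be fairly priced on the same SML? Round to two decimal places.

MRP = (15.56% − 10.20%) / (1.62 − 0.94) = 7.8824%
R_f = 10.20% − 0.94 × 7.8824% = 2.7905%
β_Kestrel = Cov / Var(R_m) = 0.01155 / 0.01742 = 0.6630
E(R_Kestrel) = R_f + β × MRP = 2.7905% + 0.6630 × 7.8824% = 8.02%

8.02%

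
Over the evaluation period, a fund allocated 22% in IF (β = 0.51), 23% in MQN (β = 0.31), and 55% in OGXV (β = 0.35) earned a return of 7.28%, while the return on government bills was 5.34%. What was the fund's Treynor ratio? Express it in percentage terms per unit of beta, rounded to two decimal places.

5.16%

β_P = 0.22×0.51 + 0.23×0.31 + 0.55×0.35 = 0.3760
Treynor = (R_P − R_f) / β_P = (7.28% − 5.34%) / 0.3760 = 1.94% / 0.3760 = 5.16%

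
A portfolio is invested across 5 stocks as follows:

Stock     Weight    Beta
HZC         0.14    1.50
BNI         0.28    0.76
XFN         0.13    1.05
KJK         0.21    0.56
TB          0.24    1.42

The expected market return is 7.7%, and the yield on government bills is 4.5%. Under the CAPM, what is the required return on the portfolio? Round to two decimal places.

7.76%

β_P = Σ w_i β_i = 0.14×1.50 + 0.28×0.76 + 0.13×1.05 + 0.21×0.56 + 0.24×1.42 = 1.0177
MRP = 7.7% − 4.5% = 3.20%
E(R_P) = R_f + β_P × MRP = 4.5% + 1.0177 × 3.2% = 7.76%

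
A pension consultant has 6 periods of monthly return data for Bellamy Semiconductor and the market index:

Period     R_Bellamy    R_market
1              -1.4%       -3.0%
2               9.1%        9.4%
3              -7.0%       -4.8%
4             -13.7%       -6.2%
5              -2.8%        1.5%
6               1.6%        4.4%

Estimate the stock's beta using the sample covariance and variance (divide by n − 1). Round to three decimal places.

Mean R_i = (-1.4 + 9.1 − 7.0 − 13.7 − 2.8 + 1.6) / 6 = -2.3667%
Mean R_m = (-3.0 + 9.4 − 4.8 − 6.2 + 1.5 + 4.4) / 6 = 0.2167%
Σ(R_i − R̄_i)(R_m − R̄_m) = 214.1967  ⇒  Cov = 214.1967 / 5 = 42.8393
Σ(R_m − R̄_m)² = 180.1683  ⇒  Var(R_m) = 180.1683 / 5 = 36.0337
β = Cov / Var(R_m) = 42.8393 / 36.0337 = 1.1889

1.189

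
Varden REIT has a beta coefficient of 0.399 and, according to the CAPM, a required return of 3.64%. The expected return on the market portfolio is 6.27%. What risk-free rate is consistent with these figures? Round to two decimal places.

E(R) = R_f + β(E(R_m) − R_f) = R_f(1 − β) + β·E(R_m)
3.64% = R_f × (1 − 0.399) + 0.399 × 6.27%
3.64% = R_f × 0.601 + 2.50173%
R_f = (3.64% − 2.50173%) / 0.601 = 1.89%

1.89%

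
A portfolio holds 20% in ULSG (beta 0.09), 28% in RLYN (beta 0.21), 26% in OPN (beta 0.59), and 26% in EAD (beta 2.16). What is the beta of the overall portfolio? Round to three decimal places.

0.792

β_P = Σ w_i β_i = 0.20×0.09 + 0.28×0.21 + 0.26×0.59 + 0.26×2.16 = 0.7918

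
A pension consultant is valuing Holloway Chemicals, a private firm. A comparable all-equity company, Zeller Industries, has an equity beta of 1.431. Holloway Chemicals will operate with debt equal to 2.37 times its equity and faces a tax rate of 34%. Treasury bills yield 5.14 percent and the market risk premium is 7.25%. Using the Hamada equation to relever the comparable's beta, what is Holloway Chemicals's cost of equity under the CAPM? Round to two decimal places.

31.74%

β_L = β_U × [1 + (1 − t)(D/E)] = 1.431 × [1 + (1 − 0.34) × 2.37]
    = 1.431 × [1 + 0.66 × 2.37] = 1.431 × 2.5642 = 3.6694
E(R) = R_f + β_L × MRP = 5.14% + 3.6694 × 7.25% = 31.74%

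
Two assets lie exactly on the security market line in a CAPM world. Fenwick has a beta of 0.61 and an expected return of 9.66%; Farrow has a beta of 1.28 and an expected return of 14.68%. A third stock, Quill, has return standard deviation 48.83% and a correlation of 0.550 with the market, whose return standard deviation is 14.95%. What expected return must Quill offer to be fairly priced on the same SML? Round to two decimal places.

18.55%

MRP = (14.68% − 9.66%) / (1.28 − 0.61) = 7.4925%
R_f = 9.66% − 0.61 × 7.4925% = 5.0896%
β_Quill = ρ·σ_i/σ_m = 0.550 × 48.83 / 14.95 = 1.7964
E(R_Quill) = R_f + β × MRP = 5.0896% + 1.7964 × 7.4925% = 18.55%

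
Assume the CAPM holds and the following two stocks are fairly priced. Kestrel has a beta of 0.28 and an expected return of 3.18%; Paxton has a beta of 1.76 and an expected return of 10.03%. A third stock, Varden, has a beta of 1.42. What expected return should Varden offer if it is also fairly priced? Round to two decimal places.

8.46%

MRP (SML slope) = (10.03% − 3.18%) / (1.76 − 0.28) = 6.85% / 1.48 = 4.6284%
R_f (intercept) = 3.18% − 0.28 × 4.6284% = 1.8840%
E(R_Varden) = R_f + β × MRP = 1.8840% + 1.42 × 4.6284% = 8.46%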